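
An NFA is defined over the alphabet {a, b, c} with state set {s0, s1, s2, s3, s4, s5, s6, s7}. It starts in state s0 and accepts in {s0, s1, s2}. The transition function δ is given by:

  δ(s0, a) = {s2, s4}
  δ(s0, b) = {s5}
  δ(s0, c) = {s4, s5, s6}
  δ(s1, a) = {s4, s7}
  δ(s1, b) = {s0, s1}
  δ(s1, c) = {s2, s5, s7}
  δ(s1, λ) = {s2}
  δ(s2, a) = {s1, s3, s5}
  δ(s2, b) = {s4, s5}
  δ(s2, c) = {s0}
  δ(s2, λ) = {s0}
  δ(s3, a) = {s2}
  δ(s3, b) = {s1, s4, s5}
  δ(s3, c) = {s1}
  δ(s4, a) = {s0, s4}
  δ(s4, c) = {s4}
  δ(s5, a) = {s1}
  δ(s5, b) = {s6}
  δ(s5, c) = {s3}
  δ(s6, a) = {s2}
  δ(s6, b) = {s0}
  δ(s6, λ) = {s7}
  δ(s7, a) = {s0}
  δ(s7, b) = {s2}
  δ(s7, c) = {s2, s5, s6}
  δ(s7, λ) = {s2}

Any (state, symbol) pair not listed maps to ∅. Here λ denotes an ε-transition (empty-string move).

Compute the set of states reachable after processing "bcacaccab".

{s0, s1, s2, s4, s5, s6, s7}

Start in {s0}.
Read 'b': {s0} → {s5}.
Read 'c': {s5} → {s3}.
Read 'a': {s3} → {s0, s2}.
Read 'c': {s0, s2} → {s0, s2, s4, s5, s6, s7}.
Read 'a': {s0, s2, s4, s5, s6, s7} → {s0, s1, s2, s3, s4, s5}.
Read 'c': {s0, s1, s2, s3, s4, s5} → {s0, s1, s2, s3, s4, s5, s6, s7}.
Read 'c': {s0, s1, s2, s3, s4, s5, s6, s7} → {s0, s1, s2, s3, s4, s5, s6, s7}.
Read 'a': {s0, s1, s2, s3, s4, s5, s6, s7} → {s0, s1, s2, s3, s4, s5, s7}.
Read 'b': {s0, s1, s2, s3, s4, s5, s7} → {s0, s1, s2, s4, s5, s6, s7}.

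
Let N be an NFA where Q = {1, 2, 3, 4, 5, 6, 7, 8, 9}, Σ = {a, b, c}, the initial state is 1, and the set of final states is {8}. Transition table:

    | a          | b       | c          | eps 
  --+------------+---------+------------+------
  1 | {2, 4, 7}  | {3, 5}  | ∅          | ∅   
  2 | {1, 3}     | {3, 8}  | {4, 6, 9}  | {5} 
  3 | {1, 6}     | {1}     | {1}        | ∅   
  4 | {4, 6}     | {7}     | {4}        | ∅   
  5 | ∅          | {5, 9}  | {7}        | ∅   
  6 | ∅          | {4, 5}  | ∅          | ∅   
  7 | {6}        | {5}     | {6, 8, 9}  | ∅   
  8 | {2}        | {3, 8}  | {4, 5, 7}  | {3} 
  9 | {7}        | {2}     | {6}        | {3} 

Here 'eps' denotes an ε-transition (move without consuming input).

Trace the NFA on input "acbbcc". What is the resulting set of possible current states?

{1, 3, 4, 5, 6, 7, 8, 9}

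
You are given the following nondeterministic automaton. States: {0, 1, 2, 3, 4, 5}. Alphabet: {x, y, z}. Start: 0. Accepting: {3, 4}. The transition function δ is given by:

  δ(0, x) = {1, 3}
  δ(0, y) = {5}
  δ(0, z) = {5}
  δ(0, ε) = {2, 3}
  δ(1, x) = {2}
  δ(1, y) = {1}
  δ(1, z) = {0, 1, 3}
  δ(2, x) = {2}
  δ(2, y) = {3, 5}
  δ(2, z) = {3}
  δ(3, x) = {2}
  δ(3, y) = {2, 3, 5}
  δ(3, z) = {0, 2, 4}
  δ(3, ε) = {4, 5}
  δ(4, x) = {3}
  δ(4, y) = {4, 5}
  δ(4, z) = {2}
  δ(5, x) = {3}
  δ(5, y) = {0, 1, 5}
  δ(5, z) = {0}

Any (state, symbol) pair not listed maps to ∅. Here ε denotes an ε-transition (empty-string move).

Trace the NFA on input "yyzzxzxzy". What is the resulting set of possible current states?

{0, 1, 2, 3, 4, 5}

Start: ε-closure({0}) = {0, 2, 3, 4, 5}.
Read 'y': {0, 2, 3, 4, 5} → {0, 1, 2, 3, 4, 5}.
Read 'y': {0, 1, 2, 3, 4, 5} → {0, 1, 2, 3, 4, 5}.
Read 'z': {0, 1, 2, 3, 4, 5} → {0, 1, 2, 3, 4, 5}.
Read 'z': {0, 1, 2, 3, 4, 5} → {0, 1, 2, 3, 4, 5}.
Read 'x': {0, 1, 2, 3, 4, 5} → {1, 2, 3, 4, 5}.
Read 'z': {1, 2, 3, 4, 5} → {0, 1, 2, 3, 4, 5}.
Read 'x': {0, 1, 2, 3, 4, 5} → {1, 2, 3, 4, 5}.
Read 'z': {1, 2, 3, 4, 5} → {0, 1, 2, 3, 4, 5}.
Read 'y': {0, 1, 2, 3, 4, 5} → {0, 1, 2, 3, 4, 5}.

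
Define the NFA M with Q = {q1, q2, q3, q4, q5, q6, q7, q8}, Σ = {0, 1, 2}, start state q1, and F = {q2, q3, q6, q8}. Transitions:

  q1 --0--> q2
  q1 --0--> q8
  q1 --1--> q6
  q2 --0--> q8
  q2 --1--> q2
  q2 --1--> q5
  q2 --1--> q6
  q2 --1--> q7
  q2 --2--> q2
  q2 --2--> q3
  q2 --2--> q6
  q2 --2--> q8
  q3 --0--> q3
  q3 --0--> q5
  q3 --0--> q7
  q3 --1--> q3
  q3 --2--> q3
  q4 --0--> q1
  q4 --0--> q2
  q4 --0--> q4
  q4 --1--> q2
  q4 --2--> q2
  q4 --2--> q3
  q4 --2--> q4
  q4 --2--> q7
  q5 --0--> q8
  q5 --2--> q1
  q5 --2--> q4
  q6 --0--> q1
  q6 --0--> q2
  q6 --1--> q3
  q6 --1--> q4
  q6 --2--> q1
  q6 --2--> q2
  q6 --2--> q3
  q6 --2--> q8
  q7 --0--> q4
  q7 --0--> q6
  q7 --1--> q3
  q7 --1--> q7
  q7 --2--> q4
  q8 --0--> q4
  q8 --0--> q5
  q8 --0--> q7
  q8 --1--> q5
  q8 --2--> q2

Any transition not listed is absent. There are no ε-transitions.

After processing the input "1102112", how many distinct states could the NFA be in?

7

Start in {q1}.
Read '1': {q1} → {q6}.
Read '1': {q6} → {q3, q4}.
Read '0': {q3, q4} → {q1, q2, q3, q4, q5, q7}.
Read '2': {q1, q2, q3, q4, q5, q7} → {q1, q2, q3, q4, q6, q7, q8}.
Read '1': {q1, q2, q3, q4, q6, q7, q8} → {q2, q3, q4, q5, q6, q7}.
Read '1': {q2, q3, q4, q5, q6, q7} → {q2, q3, q4, q5, q6, q7}.
Read '2': {q2, q3, q4, q5, q6, q7} → {q1, q2, q3, q4, q6, q7, q8}.
That set has 7 states.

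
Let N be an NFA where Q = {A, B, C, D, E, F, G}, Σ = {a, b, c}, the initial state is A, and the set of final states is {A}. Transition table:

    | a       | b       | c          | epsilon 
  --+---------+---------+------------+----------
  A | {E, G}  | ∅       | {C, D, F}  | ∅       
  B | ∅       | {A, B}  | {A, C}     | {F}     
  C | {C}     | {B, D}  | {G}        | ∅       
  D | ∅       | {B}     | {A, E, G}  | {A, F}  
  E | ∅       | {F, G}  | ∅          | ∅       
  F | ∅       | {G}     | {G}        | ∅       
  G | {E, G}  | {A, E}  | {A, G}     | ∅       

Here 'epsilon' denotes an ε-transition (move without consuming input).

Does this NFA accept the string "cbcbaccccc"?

Yes

Start in {A}.
Read 'c': A→{C, D, F}; union {C, D, F}; ε-closure = {A, C, D, F}.
Read 'b': A→∅, C→{B, D}, D→{B}, F→{G}; union {B, D, G}; ε-closure = {A, B, D, F, G}.
Read 'c': A→{C, D, F}, B→{A, C}, D→{A, E, G}, F→{G}, G→{A, G}; now {A, C, D, E, F, G}.
Read 'b': A→∅, C→{B, D}, D→{B}, E→{F, G}, F→{G}, G→{A, E}; now {A, B, D, E, F, G}.
Read 'a': A→{E, G}, B→∅, D→∅, E→∅, F→∅, G→{E, G}; now {E, G}.
Read 'c': E→∅, G→{A, G}; now {A, G}.
Read 'c': A→{C, D, F}, G→{A, G}; now {A, C, D, F, G}.
Read 'c': A→{C, D, F}, C→{G}, D→{A, E, G}, F→{G}, G→{A, G}; now {A, C, D, E, F, G}.
Read 'c': A→{C, D, F}, C→{G}, D→{A, E, G}, E→∅, F→{G}, G→{A, G}; now {A, C, D, E, F, G}.
Read 'c': A→{C, D, F}, C→{G}, D→{A, E, G}, E→∅, F→{G}, G→{A, G}; now {A, C, D, E, F, G}.
The final set {A, C, D, E, F, G} contains the accepting state A.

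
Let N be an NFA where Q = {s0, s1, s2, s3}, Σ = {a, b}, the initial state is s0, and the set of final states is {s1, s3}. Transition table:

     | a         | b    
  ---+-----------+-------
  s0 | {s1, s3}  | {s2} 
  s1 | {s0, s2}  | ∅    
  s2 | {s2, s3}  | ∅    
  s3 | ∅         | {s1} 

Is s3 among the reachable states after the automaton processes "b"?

Start in {s0}.
Read 'b': s0→{s2}; now {s2}.
State s3 is not in {s2}.

No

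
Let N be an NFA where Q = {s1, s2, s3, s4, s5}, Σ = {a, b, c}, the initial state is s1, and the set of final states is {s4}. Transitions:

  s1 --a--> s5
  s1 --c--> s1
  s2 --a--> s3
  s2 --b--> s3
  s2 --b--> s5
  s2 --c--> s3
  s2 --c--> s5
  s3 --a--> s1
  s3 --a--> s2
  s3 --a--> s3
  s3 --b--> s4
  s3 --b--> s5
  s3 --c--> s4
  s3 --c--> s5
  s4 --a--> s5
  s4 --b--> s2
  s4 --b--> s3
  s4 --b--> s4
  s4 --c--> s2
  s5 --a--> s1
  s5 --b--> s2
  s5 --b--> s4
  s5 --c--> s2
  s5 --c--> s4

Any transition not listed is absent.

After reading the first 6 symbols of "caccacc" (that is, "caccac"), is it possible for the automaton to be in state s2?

Start in {s1}.
Read 'c': s1→{s1}; now {s1}.
Read 'a': s1→{s5}; now {s5}.
Read 'c': s5→{s2, s4}; now {s2, s4}.
Read 'c': s2→{s3, s5}, s4→{s2}; now {s2, s3, s5}.
Read 'a': s2→{s3}, s3→{s1, s2, s3}, s5→{s1}; now {s1, s2, s3}.
Read 'c': s1→{s1}, s2→{s3, s5}, s3→{s4, s5}; now {s1, s3, s4, s5}.
State s2 is not in {s1, s3, s4, s5}.

No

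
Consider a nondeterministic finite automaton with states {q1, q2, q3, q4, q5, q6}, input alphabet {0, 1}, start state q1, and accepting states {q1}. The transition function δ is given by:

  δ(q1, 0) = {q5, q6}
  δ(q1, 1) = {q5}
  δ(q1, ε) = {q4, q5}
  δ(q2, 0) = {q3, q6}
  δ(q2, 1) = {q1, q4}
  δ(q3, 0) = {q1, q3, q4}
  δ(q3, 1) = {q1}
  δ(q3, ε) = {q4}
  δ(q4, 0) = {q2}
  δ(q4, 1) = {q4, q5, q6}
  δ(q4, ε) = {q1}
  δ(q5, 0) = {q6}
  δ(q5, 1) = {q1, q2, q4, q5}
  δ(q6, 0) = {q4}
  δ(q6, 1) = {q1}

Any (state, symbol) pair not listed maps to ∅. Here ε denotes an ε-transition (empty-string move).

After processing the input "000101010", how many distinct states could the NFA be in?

6

Start: ε-closure({q1}) = {q1, q4, q5}.
Read '0': q1→{q5, q6}, q4→{q2}, q5→{q6}; now {q2, q5, q6}.
Read '0': q2→{q3, q6}, q5→{q6}, q6→{q4}; union {q3, q4, q6}; ε-closure = {q1, q3, q4, q5, q6}.
Read '0': q1→{q5, q6}, q3→{q1, q3, q4}, q4→{q2}, q5→{q6}, q6→{q4}; now {q1, q2, q3, q4, q5, q6}.
Read '1': q1→{q5}, q2→{q1, q4}, q3→{q1}, q4→{q4, q5, q6}, q5→{q1, q2, q4, q5}, q6→{q1}; now {q1, q2, q4, q5, q6}.
Read '0': q1→{q5, q6}, q2→{q3, q6}, q4→{q2}, q5→{q6}, q6→{q4}; union {q2, q3, q4, q5, q6}; ε-closure = {q1, q2, q3, q4, q5, q6}.
Read '1': q1→{q5}, q2→{q1, q4}, q3→{q1}, q4→{q4, q5, q6}, q5→{q1, q2, q4, q5}, q6→{q1}; now {q1, q2, q4, q5, q6}.
Read '0': q1→{q5, q6}, q2→{q3, q6}, q4→{q2}, q5→{q6}, q6→{q4}; union {q2, q3, q4, q5, q6}; ε-closure = {q1, q2, q3, q4, q5, q6}.
Read '1': q1→{q5}, q2→{q1, q4}, q3→{q1}, q4→{q4, q5, q6}, q5→{q1, q2, q4, q5}, q6→{q1}; now {q1, q2, q4, q5, q6}.
Read '0': q1→{q5, q6}, q2→{q3, q6}, q4→{q2}, q5→{q6}, q6→{q4}; union {q2, q3, q4, q5, q6}; ε-closure = {q1, q2, q3, q4, q5, q6}.
That set has 6 states.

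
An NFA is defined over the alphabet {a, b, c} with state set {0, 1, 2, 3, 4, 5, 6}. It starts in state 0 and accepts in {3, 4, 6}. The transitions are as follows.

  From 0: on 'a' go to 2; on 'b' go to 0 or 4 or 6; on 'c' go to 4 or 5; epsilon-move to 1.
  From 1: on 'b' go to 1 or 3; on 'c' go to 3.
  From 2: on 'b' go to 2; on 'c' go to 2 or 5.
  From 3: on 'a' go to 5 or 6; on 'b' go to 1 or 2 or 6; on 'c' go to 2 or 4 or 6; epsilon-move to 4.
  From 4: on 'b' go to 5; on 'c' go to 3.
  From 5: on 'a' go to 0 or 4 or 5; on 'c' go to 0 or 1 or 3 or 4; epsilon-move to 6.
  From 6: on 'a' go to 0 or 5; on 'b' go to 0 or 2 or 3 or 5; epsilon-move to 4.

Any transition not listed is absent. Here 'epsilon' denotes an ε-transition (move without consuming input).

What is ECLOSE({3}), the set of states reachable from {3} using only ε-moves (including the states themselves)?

Begin with {3}.
ε-move 3 → 4; add 4.

{3, 4}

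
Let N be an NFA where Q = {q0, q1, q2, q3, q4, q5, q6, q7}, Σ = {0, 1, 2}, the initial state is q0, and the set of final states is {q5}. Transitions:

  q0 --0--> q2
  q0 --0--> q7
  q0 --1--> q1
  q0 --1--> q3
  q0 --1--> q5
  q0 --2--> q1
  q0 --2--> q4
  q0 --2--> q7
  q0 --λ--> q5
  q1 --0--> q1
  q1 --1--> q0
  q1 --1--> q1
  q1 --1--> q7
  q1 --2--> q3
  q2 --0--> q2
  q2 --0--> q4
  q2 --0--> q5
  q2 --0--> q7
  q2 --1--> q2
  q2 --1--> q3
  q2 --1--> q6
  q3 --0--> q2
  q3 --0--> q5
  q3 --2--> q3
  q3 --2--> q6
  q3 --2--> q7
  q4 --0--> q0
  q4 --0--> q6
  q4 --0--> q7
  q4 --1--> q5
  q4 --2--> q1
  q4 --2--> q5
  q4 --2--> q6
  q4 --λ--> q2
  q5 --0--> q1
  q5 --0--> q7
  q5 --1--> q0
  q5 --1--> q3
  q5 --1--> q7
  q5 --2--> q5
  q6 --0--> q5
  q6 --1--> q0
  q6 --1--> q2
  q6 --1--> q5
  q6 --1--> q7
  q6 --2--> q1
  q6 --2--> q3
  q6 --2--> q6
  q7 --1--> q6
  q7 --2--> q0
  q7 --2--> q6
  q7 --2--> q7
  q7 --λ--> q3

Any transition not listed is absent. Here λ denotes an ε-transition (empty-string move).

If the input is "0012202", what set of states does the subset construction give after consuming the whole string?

Start: ε-closure({q0}) = {q0, q5}.
Read '0': {q0, q5} → {q1, q2, q3, q7}.
Read '0': {q1, q2, q3, q7} → {q1, q2, q3, q4, q5, q7}.
Read '1': {q1, q2, q3, q4, q5, q7} → {q0, q1, q2, q3, q5, q6, q7}.
Read '2': {q0, q1, q2, q3, q5, q6, q7} → {q0, q1, q2, q3, q4, q5, q6, q7}.
Read '2': {q0, q1, q2, q3, q4, q5, q6, q7} → {q0, q1, q2, q3, q4, q5, q6, q7}.
Read '0': {q0, q1, q2, q3, q4, q5, q6, q7} → {q0, q1, q2, q3, q4, q5, q6, q7}.
Read '2': {q0, q1, q2, q3, q4, q5, q6, q7} → {q0, q1, q2, q3, q4, q5, q6, q7}.

{q0, q1, q2, q3, q4, q5, q6, q7}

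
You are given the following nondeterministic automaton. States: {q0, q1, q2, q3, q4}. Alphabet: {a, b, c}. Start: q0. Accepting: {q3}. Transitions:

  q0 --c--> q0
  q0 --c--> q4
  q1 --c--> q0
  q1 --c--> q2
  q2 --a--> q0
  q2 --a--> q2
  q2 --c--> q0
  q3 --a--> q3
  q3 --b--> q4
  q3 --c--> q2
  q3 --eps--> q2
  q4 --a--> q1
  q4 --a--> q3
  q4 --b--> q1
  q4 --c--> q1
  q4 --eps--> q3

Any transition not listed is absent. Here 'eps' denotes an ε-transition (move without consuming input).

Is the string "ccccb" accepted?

Start in {q0}.
Read 'c': q0→{q0, q4}; union {q0, q4}; ε-closure = {q0, q2, q3, q4}.
Read 'c': q0→{q0, q4}, q2→{q0}, q3→{q2}, q4→{q1}; union {q0, q1, q2, q4}; ε-closure = {q0, q1, q2, q3, q4}.
Read 'c': q0→{q0, q4}, q1→{q0, q2}, q2→{q0}, q3→{q2}, q4→{q1}; union {q0, q1, q2, q4}; ε-closure = {q0, q1, q2, q3, q4}.
Read 'c': q0→{q0, q4}, q1→{q0, q2}, q2→{q0}, q3→{q2}, q4→{q1}; union {q0, q1, q2, q4}; ε-closure = {q0, q1, q2, q3, q4}.
Read 'b': q0→∅, q1→∅, q2→∅, q3→{q4}, q4→{q1}; union {q1, q4}; ε-closure = {q1, q2, q3, q4}.
The final set {q1, q2, q3, q4} contains the accepting state q3.

Yes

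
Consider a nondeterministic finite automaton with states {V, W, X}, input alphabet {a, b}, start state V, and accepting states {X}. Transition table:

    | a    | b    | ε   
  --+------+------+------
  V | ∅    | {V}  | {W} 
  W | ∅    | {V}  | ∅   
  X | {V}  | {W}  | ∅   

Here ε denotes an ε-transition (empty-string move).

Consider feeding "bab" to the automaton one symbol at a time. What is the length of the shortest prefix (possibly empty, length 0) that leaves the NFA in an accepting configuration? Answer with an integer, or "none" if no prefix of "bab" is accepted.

Start: ε-closure({V}) = {V, W}.
Read 'b': V→{V}, W→{V}; union {V}; ε-closure = {V, W}.
Read 'a': V→∅, W→∅; now ∅.
The set is empty and remains empty for the remaining 1 symbol.
No reachable set along the way intersects F.

none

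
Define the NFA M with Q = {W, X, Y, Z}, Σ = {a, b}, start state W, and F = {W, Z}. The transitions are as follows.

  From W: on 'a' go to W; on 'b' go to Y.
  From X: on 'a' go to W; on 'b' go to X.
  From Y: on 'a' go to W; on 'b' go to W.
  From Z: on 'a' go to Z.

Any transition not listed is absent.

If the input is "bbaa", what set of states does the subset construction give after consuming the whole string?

{W}

Start in {W}.
Read 'b': W→{Y}; now {Y}.
Read 'b': Y→{W}; now {W}.
Read 'a': W→{W}; now {W}.
Read 'a': W→{W}; now {W}.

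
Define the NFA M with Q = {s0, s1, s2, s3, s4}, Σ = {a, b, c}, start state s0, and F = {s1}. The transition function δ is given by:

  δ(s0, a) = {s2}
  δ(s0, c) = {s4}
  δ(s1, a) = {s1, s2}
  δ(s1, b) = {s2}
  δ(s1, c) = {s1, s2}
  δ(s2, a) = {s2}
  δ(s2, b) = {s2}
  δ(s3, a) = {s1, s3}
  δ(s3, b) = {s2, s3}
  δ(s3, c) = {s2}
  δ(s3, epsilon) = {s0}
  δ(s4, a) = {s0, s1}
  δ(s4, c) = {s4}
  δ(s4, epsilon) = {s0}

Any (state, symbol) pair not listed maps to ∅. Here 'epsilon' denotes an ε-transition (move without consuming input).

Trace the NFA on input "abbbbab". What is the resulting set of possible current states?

{s2}

Start in {s0}.
Read 'a': {s0} → {s2}.
Read 'b': {s2} → {s2}.
Read 'b': {s2} → {s2}.
Read 'b': {s2} → {s2}.
Read 'b': {s2} → {s2}.
Read 'a': {s2} → {s2}.
Read 'b': {s2} → {s2}.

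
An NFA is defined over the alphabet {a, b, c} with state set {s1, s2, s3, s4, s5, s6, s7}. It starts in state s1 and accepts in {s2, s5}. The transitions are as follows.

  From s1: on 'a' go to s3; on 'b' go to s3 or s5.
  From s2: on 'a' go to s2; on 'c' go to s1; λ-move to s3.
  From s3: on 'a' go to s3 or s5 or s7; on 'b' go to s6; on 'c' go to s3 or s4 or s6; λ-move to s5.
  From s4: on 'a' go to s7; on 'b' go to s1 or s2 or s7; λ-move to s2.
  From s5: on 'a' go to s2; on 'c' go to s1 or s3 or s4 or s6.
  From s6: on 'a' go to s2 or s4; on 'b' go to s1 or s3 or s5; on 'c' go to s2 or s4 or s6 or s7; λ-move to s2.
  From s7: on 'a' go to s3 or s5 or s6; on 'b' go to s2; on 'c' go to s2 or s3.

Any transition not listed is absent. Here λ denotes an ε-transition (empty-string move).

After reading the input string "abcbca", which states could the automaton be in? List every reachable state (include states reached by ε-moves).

Start in {s1}.
Read 'a': {s1} → {s3, s5}.
Read 'b': {s3, s5} → {s2, s3, s5, s6}.
Read 'c': {s2, s3, s5, s6} → {s1, s2, s3, s4, s5, s6, s7}.
Read 'b': {s1, s2, s3, s4, s5, s6, s7} → {s1, s2, s3, s5, s6, s7}.
Read 'c': {s1, s2, s3, s5, s6, s7} → {s1, s2, s3, s4, s5, s6, s7}.
Read 'a': {s1, s2, s3, s4, s5, s6, s7} → {s2, s3, s4, s5, s6, s7}.

{s2, s3, s4, s5, s6, s7}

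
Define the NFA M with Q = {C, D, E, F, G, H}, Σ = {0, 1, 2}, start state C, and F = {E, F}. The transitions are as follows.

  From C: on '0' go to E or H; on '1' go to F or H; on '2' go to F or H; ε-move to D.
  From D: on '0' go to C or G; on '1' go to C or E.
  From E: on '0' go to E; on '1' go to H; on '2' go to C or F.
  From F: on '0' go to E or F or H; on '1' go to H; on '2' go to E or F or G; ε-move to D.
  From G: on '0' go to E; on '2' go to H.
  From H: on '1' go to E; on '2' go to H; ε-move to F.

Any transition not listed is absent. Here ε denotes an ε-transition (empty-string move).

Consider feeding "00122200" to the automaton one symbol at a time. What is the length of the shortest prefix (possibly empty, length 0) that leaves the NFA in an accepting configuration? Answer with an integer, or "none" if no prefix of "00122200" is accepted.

1

Start: ε-closure({C}) = {C, D}.
Read '0': C→{E, H}, D→{C, G}; union {C, E, G, H}; ε-closure = {C, D, E, F, G, H}.
None of the earlier sets intersect F, but {C, D, E, F, G, H} does.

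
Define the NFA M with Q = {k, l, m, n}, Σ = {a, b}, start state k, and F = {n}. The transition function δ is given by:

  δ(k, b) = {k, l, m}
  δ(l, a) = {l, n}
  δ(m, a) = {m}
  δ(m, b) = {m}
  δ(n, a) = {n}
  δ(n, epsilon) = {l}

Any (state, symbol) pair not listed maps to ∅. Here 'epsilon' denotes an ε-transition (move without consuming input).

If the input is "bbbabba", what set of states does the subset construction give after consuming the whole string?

Start in {k}.
Read 'b': {k} → {k, l, m}.
Read 'b': {k, l, m} → {k, l, m}.
Read 'b': {k, l, m} → {k, l, m}.
Read 'a': {k, l, m} → {l, m, n}.
Read 'b': {l, m, n} → {m}.
Read 'b': {m} → {m}.
Read 'a': {m} → {m}.

{m}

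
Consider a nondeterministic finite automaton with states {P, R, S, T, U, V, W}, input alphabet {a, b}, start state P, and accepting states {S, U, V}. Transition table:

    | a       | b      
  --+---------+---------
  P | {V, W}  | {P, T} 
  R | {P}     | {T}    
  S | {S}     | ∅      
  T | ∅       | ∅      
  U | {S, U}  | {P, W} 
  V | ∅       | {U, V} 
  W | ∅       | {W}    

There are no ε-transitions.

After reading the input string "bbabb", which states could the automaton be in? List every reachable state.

{P, U, V, W}

Start in {P}.
Read 'b': P→{P, T}; now {P, T}.
Read 'b': P→{P, T}, T→∅; now {P, T}.
Read 'a': P→{V, W}, T→∅; now {V, W}.
Read 'b': V→{U, V}, W→{W}; now {U, V, W}.
Read 'b': U→{P, W}, V→{U, V}, W→{W}; now {P, U, V, W}.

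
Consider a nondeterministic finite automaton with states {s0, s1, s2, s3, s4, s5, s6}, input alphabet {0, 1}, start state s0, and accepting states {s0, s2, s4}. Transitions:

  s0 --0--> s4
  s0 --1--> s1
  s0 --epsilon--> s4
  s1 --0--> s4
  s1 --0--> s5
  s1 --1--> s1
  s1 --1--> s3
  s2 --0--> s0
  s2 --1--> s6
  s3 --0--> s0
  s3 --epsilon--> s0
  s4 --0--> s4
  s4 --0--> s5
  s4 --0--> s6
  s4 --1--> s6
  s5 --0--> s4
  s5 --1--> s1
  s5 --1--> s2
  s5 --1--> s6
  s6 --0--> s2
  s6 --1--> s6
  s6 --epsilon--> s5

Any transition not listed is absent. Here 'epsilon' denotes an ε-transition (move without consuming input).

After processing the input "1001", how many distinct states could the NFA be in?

4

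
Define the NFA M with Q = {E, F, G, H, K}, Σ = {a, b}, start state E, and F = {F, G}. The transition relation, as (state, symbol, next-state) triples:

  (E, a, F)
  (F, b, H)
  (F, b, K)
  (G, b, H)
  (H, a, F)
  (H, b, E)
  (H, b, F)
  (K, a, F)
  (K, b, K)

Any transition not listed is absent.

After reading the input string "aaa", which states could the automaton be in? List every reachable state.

Start in {E}.
Read 'a': E→{F}; now {F}.
Read 'a': F→∅; now ∅.
The set is empty and remains empty for the remaining 1 symbol.

∅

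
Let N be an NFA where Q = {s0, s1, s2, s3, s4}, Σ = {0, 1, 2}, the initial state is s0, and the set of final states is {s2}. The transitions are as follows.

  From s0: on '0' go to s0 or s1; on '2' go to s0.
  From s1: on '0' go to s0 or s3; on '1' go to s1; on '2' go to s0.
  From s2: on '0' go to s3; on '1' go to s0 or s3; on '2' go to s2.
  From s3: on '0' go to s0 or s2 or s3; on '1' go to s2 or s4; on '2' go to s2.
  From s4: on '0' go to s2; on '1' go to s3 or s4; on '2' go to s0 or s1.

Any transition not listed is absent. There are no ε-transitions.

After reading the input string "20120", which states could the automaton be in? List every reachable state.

Start in {s0}.
Read '2': s0→{s0}; now {s0}.
Read '0': s0→{s0, s1}; now {s0, s1}.
Read '1': s0→∅, s1→{s1}; now {s1}.
Read '2': s1→{s0}; now {s0}.
Read '0': s0→{s0, s1}; now {s0, s1}.

{s0, s1}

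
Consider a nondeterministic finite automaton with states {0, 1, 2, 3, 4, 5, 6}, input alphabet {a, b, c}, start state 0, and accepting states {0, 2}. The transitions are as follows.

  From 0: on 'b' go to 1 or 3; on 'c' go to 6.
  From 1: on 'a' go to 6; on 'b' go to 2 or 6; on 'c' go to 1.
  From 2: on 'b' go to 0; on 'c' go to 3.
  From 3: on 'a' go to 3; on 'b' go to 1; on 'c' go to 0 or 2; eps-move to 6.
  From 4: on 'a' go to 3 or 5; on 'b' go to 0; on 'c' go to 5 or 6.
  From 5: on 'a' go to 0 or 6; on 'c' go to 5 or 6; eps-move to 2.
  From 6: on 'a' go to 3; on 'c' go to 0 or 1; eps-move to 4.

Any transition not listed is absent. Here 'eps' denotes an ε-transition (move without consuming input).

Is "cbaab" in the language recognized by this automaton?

No

Start in {0}.
Read 'c': 0→{6}; union {6}; ε-closure = {4, 6}.
Read 'b': 4→{0}, 6→∅; now {0}.
Read 'a': 0→∅; now ∅.
The set is empty and remains empty for the remaining 2 symbols.
The final set ∅ contains no accepting state.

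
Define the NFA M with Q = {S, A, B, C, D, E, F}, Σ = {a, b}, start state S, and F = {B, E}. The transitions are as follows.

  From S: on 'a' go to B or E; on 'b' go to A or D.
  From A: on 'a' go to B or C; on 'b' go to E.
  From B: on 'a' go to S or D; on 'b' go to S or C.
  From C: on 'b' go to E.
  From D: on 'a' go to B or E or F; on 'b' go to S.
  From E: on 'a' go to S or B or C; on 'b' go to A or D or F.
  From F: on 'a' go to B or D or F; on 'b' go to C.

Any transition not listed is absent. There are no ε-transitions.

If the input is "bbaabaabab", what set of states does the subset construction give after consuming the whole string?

Start in {S}.
Read 'b': {S} → {A, D}.
Read 'b': {A, D} → {S, E}.
Read 'a': {S, E} → {S, B, C, E}.
Read 'a': {S, B, C, E} → {S, B, C, D, E}.
Read 'b': {S, B, C, D, E} → {S, A, C, D, E, F}.
Read 'a': {S, A, C, D, E, F} → {S, B, C, D, E, F}.
Read 'a': {S, B, C, D, E, F} → {S, B, C, D, E, F}.
Read 'b': {S, B, C, D, E, F} → {S, A, C, D, E, F}.
Read 'a': {S, A, C, D, E, F} → {S, B, C, D, E, F}.
Read 'b': {S, B, C, D, E, F} → {S, A, C, D, E, F}.

{S, A, C, D, E, F}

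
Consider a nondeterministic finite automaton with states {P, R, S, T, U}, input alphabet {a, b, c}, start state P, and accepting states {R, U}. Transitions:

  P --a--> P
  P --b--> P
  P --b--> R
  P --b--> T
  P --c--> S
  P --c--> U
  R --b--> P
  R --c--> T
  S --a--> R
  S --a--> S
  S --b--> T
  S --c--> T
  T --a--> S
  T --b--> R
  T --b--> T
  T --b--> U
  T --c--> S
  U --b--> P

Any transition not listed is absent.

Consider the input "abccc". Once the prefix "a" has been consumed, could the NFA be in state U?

No

Start in {P}.
Read 'a': P→{P}; now {P}.
State U is not in {P}.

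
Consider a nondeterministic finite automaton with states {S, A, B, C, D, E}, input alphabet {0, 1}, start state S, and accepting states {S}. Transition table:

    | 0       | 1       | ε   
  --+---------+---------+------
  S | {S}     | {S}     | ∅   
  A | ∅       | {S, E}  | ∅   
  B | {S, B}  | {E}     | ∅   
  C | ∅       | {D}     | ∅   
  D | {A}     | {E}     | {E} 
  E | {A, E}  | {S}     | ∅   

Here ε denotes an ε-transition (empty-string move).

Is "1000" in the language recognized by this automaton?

Yes

Start in {S}.
Read '1': S→{S}; now {S}.
Read '0': S→{S}; now {S}.
Read '0': S→{S}; now {S}.
Read '0': S→{S}; now {S}.
The final set {S} contains the accepting state S.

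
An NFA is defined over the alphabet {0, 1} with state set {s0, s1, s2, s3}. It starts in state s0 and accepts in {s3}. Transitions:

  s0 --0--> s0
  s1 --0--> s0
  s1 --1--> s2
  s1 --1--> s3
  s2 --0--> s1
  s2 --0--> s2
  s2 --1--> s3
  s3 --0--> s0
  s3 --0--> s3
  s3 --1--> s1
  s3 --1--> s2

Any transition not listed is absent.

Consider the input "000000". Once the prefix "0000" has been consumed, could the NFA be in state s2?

No

Start in {s0}.
Read '0': {s0} → {s0}.
Read '0': {s0} → {s0}.
Read '0': {s0} → {s0}.
Read '0': {s0} → {s0}.
State s2 is not in {s0}.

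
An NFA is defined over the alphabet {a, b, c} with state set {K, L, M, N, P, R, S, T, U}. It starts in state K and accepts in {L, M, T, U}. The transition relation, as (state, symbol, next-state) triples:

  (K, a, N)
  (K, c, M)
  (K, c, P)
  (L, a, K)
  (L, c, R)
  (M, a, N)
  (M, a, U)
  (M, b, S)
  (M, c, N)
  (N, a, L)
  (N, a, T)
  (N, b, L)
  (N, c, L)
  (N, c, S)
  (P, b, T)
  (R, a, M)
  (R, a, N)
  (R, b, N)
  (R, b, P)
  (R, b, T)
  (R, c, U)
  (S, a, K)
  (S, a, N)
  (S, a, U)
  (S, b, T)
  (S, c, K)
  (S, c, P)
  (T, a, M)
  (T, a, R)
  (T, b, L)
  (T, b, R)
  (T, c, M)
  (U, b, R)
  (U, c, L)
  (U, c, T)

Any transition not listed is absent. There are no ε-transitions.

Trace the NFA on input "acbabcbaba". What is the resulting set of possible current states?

Start in {K}.
Read 'a': {K} → {N}.
Read 'c': {N} → {L, S}.
Read 'b': {L, S} → {T}.
Read 'a': {T} → {M, R}.
Read 'b': {M, R} → {N, P, S, T}.
Read 'c': {N, P, S, T} → {K, L, M, P, S}.
Read 'b': {K, L, M, P, S} → {S, T}.
Read 'a': {S, T} → {K, M, N, R, U}.
Read 'b': {K, M, N, R, U} → {L, N, P, R, S, T}.
Read 'a': {L, N, P, R, S, T} → {K, L, M, N, R, T, U}.

{K, L, M, N, R, T, U}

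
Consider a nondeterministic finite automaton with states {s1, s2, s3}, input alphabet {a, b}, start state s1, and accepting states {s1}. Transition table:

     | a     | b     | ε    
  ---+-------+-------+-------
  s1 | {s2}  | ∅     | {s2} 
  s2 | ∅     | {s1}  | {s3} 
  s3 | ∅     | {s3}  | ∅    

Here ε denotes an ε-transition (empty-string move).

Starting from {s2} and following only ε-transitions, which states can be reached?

{s2, s3}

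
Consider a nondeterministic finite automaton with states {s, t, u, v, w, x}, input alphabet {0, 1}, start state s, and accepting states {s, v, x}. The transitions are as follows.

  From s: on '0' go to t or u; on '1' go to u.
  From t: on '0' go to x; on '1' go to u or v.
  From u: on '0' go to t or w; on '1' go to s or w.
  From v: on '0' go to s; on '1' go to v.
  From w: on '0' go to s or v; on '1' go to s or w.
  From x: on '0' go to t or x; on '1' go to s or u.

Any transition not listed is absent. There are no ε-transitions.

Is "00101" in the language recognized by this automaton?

Yes

Start in {s}.
Read '0': s→{t, u}; now {t, u}.
Read '0': t→{x}, u→{t, w}; now {t, w, x}.
Read '1': t→{u, v}, w→{s, w}, x→{s, u}; now {s, u, v, w}.
Read '0': s→{t, u}, u→{t, w}, v→{s}, w→{s, v}; now {s, t, u, v, w}.
Read '1': s→{u}, t→{u, v}, u→{s, w}, v→{v}, w→{s, w}; now {s, u, v, w}.
The final set {s, u, v, w} contains the accepting states s, v.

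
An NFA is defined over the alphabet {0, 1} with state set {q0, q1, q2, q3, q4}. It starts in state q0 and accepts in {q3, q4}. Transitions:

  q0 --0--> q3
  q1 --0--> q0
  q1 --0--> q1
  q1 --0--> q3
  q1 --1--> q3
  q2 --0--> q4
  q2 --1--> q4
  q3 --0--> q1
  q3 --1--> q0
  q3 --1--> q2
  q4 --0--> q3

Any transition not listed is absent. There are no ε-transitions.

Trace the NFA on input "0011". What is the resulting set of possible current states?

{q0, q2}

Start in {q0}.
Read '0': q0→{q3}; now {q3}.
Read '0': q3→{q1}; now {q1}.
Read '1': q1→{q3}; now {q3}.
Read '1': q3→{q0, q2}; now {q0, q2}.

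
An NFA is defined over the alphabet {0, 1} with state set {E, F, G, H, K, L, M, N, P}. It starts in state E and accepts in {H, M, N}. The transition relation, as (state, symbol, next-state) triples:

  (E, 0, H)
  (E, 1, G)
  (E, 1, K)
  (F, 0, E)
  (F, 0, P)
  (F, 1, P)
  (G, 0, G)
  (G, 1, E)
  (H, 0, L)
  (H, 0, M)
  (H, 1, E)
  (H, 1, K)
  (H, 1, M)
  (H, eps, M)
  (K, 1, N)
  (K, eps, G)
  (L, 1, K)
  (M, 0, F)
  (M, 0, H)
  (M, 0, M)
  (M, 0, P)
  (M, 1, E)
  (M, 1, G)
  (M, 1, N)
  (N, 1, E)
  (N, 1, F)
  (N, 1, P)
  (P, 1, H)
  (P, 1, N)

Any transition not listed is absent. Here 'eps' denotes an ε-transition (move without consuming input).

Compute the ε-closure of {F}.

{F}

Begin with {F}.
No ε-moves leave this set, so the closure equals the set itself.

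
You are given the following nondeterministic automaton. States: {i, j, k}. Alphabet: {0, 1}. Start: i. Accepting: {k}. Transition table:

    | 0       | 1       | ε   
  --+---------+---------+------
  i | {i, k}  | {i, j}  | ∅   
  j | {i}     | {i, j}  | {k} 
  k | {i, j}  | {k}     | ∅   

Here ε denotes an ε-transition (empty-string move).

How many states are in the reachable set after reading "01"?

3

Start in {i}.
Read '0': {i} → {i, k}.
Read '1': {i, k} → {i, j, k}.
That set has 3 states.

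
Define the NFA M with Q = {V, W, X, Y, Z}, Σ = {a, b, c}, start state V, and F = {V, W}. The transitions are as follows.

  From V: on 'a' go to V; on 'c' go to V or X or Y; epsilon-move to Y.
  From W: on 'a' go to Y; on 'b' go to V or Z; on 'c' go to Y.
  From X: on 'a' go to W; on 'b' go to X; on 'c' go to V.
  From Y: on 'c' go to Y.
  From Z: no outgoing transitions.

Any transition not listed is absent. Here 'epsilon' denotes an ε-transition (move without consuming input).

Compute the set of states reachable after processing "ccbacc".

{Y}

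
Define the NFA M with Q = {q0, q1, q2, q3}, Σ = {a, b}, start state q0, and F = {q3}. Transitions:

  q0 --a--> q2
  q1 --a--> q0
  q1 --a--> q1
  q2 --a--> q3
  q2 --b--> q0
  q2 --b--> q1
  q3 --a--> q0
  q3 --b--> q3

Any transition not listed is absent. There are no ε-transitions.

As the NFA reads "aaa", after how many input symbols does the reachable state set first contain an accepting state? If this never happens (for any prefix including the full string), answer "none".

Start in {q0}.
Read 'a': q0→{q2}; now {q2}.
Read 'a': q2→{q3}; now {q3}.
None of the earlier sets intersect F, but {q3} does.

2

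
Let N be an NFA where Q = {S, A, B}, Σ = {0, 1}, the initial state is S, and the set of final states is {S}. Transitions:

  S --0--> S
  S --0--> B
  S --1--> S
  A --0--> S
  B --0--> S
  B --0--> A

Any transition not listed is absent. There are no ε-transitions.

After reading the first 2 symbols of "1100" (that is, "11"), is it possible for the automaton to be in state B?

Start in {S}.
Read '1': S→{S}; now {S}.
Read '1': S→{S}; now {S}.
State B is not in {S}.

No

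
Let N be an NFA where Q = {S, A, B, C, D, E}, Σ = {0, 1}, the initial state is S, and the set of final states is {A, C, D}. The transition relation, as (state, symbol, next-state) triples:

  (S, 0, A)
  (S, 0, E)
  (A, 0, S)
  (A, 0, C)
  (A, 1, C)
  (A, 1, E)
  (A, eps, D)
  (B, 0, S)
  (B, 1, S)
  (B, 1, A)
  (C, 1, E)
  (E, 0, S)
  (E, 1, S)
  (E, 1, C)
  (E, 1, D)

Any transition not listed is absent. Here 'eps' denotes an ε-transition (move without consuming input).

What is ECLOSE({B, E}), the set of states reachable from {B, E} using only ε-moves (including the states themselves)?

{B, E}

Begin with {B, E}.
No ε-moves leave this set, so the closure equals the set itself.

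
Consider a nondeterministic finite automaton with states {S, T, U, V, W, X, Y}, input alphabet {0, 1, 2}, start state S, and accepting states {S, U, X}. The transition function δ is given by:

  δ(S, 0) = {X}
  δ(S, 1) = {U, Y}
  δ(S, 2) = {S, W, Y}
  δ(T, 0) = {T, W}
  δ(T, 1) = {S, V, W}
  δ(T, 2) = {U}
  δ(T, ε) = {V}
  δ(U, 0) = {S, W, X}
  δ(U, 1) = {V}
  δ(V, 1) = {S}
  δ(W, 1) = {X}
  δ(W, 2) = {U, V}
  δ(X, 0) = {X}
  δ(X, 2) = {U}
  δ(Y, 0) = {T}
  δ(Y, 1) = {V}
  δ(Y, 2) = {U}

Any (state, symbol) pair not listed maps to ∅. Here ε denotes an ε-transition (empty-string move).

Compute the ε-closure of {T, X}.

{T, V, X}

Begin with {T, X}.
ε-move T → V; add V.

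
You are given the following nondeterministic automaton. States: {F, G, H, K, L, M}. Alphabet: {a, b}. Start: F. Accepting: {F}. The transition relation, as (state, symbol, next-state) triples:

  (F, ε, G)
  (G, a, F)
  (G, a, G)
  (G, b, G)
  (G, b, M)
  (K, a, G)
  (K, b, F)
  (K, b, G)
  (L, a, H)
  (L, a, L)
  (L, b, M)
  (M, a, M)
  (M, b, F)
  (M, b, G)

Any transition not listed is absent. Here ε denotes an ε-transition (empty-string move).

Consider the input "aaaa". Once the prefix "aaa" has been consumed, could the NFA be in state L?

Start: ε-closure({F}) = {F, G}.
Read 'a': F→∅, G→{F, G}; now {F, G}.
Read 'a': F→∅, G→{F, G}; now {F, G}.
Read 'a': F→∅, G→{F, G}; now {F, G}.
State L is not in {F, G}.

No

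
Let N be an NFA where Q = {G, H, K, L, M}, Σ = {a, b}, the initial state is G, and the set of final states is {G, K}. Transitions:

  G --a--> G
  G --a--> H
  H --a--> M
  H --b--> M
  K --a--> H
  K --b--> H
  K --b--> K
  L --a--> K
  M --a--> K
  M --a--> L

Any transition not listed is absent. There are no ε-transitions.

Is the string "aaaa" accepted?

Start in {G}.
Read 'a': G→{G, H}; now {G, H}.
Read 'a': G→{G, H}, H→{M}; now {G, H, M}.
Read 'a': G→{G, H}, H→{M}, M→{K, L}; now {G, H, K, L, M}.
Read 'a': G→{G, H}, H→{M}, K→{H}, L→{K}, M→{K, L}; now {G, H, K, L, M}.
The final set {G, H, K, L, M} contains the accepting states G, K.

Yes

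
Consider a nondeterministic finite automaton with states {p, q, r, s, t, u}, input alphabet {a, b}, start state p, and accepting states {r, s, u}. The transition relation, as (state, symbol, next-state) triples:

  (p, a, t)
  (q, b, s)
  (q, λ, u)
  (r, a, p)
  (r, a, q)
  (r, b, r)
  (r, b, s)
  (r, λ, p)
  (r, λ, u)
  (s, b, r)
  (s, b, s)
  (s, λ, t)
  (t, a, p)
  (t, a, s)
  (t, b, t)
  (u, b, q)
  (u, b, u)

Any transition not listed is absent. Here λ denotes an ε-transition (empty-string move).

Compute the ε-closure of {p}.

Begin with {p}.
No ε-moves leave this set, so the closure equals the set itself.

{p}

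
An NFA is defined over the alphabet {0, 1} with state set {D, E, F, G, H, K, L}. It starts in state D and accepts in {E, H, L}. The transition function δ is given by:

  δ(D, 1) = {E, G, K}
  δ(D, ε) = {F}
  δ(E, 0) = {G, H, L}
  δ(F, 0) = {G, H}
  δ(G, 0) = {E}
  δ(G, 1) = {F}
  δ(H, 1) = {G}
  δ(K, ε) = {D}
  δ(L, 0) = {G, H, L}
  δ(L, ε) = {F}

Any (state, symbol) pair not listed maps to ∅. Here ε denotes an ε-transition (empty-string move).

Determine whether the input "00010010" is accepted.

Yes

Start: ε-closure({D}) = {D, F}.
Read '0': {D, F} → {G, H}.
Read '0': {G, H} → {E}.
Read '0': {E} → {F, G, H, L}.
Read '1': {F, G, H, L} → {F, G}.
Read '0': {F, G} → {E, G, H}.
Read '0': {E, G, H} → {E, F, G, H, L}.
Read '1': {E, F, G, H, L} → {F, G}.
Read '0': {F, G} → {E, G, H}.
The final set {E, G, H} contains the accepting states E, H.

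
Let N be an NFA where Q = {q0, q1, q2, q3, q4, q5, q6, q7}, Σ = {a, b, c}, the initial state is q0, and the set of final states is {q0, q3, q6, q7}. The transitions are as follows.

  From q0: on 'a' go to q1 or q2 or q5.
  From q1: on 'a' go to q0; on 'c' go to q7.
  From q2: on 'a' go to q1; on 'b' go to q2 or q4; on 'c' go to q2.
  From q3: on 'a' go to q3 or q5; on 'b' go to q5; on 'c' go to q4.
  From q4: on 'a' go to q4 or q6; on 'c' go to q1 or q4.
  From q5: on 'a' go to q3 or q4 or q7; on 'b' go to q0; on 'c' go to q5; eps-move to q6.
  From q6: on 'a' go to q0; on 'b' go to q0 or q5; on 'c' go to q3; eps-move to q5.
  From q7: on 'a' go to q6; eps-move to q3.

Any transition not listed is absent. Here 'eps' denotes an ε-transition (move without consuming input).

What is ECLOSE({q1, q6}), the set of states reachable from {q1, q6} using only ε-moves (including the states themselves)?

{q1, q5, q6}

Begin with {q1, q6}.
ε-move q6 → q5; add q5.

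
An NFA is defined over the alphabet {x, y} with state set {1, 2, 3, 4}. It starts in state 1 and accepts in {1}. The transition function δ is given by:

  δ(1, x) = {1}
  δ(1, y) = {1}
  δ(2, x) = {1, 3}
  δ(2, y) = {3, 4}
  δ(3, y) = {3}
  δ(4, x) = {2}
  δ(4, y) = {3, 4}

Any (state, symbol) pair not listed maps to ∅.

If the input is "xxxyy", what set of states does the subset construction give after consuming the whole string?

{1}

Start in {1}.
Read 'x': 1→{1}; now {1}.
Read 'x': 1→{1}; now {1}.
Read 'x': 1→{1}; now {1}.
Read 'y': 1→{1}; now {1}.
Read 'y': 1→{1}; now {1}.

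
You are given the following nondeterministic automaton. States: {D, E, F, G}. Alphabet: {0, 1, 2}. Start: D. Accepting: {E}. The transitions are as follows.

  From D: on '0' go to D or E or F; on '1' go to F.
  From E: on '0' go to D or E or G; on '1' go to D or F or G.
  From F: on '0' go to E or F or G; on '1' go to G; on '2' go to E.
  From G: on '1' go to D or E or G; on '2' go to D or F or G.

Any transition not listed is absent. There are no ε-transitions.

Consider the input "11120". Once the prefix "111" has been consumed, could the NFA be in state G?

Yes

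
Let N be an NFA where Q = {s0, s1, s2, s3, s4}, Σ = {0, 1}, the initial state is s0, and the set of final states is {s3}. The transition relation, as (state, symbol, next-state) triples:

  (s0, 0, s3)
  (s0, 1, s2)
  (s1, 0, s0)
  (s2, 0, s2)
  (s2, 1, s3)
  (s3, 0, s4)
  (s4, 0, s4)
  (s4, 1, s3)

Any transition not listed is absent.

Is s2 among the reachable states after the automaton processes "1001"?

No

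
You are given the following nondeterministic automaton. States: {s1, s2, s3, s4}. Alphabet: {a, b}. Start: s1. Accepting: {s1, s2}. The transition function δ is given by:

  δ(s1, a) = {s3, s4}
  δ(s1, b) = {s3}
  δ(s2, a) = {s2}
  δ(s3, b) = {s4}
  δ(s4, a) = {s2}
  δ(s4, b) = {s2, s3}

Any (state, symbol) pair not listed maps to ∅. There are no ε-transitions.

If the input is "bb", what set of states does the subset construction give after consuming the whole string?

{s4}

Start in {s1}.
Read 'b': s1→{s3}; now {s3}.
Read 'b': s3→{s4}; now {s4}.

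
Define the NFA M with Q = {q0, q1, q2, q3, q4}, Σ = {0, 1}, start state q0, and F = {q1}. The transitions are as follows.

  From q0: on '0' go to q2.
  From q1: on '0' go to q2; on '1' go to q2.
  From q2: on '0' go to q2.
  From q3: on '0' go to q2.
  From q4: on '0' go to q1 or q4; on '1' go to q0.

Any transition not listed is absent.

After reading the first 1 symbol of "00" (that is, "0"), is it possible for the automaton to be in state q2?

Yes

Start in {q0}.
Read '0': {q0} → {q2}.
State q2 is in {q2}.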